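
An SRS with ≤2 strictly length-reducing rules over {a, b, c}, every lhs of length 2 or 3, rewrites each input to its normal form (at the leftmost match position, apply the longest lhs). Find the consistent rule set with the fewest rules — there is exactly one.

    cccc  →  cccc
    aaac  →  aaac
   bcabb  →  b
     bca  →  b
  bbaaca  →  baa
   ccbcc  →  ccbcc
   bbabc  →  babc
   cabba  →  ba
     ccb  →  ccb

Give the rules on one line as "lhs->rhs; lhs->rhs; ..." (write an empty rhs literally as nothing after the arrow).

bb->b; ca->

  | cccc
  | aaac
  | bcabb => bbb => bb => b
  | bca => b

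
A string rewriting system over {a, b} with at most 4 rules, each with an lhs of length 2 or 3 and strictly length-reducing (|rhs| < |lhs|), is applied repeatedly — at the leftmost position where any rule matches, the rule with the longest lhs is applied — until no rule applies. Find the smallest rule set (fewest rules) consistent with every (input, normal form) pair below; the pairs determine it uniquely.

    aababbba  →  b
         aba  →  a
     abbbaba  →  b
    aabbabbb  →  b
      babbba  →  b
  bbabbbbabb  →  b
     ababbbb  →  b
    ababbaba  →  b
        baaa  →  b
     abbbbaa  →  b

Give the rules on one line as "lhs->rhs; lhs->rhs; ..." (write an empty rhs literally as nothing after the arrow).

ab->; ba->b; bb->b

  | aababbba => aabbba => abba => ba => b
  | aba => a
  | abbbaba => bbaba => baba => bba => ba => b
  | aabbabbb => ababbb => abbb => bb => b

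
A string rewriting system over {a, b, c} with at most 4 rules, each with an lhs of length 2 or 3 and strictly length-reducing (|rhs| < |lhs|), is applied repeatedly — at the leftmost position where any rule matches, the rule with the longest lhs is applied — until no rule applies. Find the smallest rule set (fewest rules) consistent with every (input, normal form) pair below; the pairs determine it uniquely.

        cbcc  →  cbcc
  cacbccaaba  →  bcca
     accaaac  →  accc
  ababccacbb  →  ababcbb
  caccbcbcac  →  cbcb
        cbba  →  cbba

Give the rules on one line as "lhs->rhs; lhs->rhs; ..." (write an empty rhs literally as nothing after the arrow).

  | cbcc
  | cacbccaaba => bccaaba => bcca
  | accaaac => accc
  | ababccacbb => ababcbb

aaa->; aab->; cac->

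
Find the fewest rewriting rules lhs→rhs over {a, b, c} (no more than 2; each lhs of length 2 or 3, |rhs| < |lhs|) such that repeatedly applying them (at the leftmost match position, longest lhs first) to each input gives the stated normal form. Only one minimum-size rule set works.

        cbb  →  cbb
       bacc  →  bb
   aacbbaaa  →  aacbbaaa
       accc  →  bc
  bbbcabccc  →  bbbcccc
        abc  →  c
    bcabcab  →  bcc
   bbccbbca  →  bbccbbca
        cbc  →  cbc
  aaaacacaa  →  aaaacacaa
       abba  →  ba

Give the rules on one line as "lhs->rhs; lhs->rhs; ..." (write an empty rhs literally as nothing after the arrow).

  | cbb
  | bacc => bb
  | aacbbaaa
  | accc => bc

ab->; acc->b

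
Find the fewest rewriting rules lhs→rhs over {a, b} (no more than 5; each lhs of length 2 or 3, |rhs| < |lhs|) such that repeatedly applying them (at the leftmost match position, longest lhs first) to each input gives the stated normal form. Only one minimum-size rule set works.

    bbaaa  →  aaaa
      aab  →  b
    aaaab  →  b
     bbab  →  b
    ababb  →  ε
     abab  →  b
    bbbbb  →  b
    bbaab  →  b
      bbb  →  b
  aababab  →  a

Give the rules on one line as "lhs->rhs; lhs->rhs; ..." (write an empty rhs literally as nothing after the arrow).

ab->b; aba->bb; abb->; bb->a

  | bbaaa => aaaa
  | aab => ab => b
  | aaaab => aaab => aab => ab => b
  | bbab => aab => ab => b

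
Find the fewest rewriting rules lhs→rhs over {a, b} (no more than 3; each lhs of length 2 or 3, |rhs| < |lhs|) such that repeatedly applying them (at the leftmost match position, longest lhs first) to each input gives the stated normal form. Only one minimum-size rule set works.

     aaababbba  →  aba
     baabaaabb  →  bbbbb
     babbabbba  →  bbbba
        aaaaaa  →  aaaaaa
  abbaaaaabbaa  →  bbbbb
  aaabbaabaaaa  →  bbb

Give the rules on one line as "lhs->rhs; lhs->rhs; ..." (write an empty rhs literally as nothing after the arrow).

abb->b; baa->bb

  | aaababbba => aaabbba => aabba => aba
  | baabaaabb => bbbaaabb => bbbbabb => bbbbb
  | babbabbba => bbabbba => bbbba
  | aaaaaa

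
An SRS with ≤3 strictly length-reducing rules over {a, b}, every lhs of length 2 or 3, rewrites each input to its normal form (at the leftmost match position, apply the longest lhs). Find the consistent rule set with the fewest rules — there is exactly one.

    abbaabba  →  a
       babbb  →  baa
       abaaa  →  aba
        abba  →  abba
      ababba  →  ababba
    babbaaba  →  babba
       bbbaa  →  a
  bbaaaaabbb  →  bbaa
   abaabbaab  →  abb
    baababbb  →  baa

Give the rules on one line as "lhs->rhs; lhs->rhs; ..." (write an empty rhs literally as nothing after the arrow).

aaa->a; aab->; bbb->a

  | abbaabba => abbba => aaa => a
  | babbb => baa
  | abaaa => aba
  | abba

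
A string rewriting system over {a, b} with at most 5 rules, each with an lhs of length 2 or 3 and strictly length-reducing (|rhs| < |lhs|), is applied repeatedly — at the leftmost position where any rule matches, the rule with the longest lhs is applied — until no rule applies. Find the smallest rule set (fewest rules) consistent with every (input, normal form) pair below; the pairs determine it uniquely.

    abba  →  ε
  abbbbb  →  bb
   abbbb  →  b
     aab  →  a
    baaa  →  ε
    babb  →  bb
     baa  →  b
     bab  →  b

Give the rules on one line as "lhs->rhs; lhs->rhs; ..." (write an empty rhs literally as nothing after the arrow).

ab->; ba->; baa->b; bbb->b

  | abba => ba => ε
  | abbbbb => bbbb => bb
  | abbbb => bbb => b
  | aab => a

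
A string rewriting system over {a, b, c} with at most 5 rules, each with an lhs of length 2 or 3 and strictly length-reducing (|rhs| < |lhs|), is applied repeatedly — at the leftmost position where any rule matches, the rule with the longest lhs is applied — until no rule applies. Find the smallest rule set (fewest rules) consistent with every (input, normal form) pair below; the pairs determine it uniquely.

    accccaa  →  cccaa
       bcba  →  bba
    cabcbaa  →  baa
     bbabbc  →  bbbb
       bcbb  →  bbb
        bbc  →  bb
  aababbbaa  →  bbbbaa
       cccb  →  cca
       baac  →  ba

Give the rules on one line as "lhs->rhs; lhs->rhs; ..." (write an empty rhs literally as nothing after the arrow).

  | accccaa => cccaa
  | bcba => bba
  | cabcbaa => cbcbaa => acbaa => baa
  | bbabbc => bbbbc => bbbb

ab->b; ac->; bc->b; cb->a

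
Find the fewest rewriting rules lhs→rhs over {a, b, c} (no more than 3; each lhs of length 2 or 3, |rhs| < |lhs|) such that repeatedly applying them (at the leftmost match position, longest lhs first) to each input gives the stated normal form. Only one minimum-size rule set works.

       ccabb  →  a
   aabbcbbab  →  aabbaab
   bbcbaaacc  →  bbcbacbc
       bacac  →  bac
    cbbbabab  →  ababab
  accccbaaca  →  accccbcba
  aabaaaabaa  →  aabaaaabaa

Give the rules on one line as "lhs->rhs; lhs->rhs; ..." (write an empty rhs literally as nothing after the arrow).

aac->cb; ca->; cbb->a

  | ccabb => cbb => a
  | aabbcbbab => aabbaab
  | bbcbaaacc => bbcbacbc
  | bacac => bac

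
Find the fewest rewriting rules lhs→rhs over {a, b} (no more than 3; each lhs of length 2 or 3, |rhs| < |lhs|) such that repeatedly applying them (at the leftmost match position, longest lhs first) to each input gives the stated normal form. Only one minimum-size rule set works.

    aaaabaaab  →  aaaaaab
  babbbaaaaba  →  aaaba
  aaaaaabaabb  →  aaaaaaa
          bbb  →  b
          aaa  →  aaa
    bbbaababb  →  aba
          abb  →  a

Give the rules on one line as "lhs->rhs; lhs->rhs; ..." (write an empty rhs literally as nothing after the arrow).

  | aaaabaaab => aaaaaab
  | babbbaaaaba => babaaaaba => baaaaba => aaaba
  | aaaaaabaabb => aaaaaaabb => aaaaaaa
  | bbb => b

baa->a; bb->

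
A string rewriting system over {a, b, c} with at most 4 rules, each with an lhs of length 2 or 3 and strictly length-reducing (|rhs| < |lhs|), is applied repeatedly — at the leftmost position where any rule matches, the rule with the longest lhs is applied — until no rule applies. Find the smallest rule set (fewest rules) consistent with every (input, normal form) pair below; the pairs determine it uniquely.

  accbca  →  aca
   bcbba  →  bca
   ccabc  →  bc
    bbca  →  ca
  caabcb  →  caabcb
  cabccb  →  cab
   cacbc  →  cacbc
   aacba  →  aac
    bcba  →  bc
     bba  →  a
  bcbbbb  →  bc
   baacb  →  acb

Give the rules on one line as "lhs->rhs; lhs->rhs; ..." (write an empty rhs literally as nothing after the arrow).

ba->; bb->; cc->b

  | accbca => abbca => aca
  | bcbba => bca
  | ccabc => babc => bc
  | bbca => ca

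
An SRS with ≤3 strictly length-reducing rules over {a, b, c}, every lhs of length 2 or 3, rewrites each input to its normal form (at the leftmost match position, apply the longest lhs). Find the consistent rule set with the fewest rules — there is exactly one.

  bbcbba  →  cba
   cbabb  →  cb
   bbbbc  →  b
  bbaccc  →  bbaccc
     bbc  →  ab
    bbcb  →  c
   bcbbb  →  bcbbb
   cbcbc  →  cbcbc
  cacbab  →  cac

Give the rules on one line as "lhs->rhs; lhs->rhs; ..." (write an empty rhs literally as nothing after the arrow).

  | bbcbba => abbba => cba
  | cbabb => cb
  | bbbbc => bbab => b
  | bbaccc

abb->c; bab->; bbc->ab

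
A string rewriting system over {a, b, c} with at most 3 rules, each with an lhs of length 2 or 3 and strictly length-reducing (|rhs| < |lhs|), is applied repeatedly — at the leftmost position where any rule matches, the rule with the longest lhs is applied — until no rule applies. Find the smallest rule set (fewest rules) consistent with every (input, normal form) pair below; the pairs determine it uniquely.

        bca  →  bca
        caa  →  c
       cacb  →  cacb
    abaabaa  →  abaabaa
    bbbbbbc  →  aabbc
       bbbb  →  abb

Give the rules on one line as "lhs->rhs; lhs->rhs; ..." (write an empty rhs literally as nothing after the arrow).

bbb->ab; caa->c

  | bca
  | caa => c
  | cacb
  | abaabaa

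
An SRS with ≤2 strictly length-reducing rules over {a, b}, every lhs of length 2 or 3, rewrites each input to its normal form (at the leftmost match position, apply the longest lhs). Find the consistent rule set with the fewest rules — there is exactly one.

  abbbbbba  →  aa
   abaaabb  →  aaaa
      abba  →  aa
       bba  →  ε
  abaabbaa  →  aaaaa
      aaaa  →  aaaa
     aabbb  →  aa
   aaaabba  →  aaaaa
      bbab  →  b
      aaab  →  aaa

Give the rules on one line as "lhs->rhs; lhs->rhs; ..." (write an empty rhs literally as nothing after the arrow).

  | abbbbbba => abbbbba => abbbba => abbba => abba => aba => aa
  | abaaabb => aaaabb => aaaab => aaaa
  | abba => aba => aa
  | bba => ε

ab->a; bba->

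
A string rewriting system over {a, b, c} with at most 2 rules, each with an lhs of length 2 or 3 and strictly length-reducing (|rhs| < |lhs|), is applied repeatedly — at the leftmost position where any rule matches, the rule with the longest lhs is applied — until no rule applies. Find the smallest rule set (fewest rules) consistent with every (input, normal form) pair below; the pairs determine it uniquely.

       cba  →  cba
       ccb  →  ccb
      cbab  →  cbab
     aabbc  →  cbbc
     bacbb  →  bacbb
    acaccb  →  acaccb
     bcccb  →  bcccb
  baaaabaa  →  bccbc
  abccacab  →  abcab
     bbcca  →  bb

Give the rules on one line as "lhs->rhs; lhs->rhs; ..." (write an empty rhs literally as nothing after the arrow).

  | cba
  | ccb
  | cbab
  | aabbc => cbbc

aa->c; cca->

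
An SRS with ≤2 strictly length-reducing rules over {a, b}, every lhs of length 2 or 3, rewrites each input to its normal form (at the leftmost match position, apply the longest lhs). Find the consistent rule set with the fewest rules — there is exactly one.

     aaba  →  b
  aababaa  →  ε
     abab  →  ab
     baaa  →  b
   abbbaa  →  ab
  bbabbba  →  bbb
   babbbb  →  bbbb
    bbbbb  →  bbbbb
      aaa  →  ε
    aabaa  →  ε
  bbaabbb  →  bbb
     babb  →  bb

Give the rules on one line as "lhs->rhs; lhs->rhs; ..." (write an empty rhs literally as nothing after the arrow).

aa->b; ba->

  | aaba => bba => b
  | aababaa => bbabaa => bbaa => ba => ε
  | abab => ab
  | baaa => aa => b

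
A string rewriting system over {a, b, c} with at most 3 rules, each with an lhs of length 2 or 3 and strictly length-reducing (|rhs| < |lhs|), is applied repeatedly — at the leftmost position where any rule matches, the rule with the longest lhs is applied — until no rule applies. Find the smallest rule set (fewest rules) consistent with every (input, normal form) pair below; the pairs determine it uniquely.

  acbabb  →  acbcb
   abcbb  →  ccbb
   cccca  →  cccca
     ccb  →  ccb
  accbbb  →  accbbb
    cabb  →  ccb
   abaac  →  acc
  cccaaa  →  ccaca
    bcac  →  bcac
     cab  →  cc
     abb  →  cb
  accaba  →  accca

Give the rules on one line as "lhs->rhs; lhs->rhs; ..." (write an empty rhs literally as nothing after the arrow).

  | acbabb => acbcb
  | abcbb => ccbb
  | cccca
  | ccb

ab->c; caa->ac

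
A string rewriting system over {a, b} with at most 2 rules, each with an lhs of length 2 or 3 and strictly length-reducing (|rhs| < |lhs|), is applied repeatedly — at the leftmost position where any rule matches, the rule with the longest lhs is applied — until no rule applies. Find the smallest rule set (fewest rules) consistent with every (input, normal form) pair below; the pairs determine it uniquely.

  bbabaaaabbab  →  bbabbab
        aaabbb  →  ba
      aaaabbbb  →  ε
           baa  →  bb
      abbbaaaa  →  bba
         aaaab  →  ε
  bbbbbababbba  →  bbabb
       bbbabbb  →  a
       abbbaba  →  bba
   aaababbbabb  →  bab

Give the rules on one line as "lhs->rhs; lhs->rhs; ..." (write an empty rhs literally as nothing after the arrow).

  | bbabaaaabbab => bbabbaabbab => bbabbbbbab => bbabbab
  | aaabbb => babbb => ba
  | aaaabbbb => baabbbb => bbbbbb => bbb => ε
  | baa => bb

aa->b; bbb->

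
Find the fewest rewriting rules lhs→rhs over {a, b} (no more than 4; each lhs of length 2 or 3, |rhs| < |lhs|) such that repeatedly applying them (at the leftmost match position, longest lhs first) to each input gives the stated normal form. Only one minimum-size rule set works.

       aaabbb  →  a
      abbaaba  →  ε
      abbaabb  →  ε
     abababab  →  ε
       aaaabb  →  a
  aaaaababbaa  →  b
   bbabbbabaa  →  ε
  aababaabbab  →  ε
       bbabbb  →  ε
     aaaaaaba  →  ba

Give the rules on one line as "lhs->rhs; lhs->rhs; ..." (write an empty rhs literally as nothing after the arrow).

aa->; ab->; bb->a

  | aaabbb => abbb => bb => a
  | abbaaba => baaba => bba => aa => ε
  | abbaabb => baabb => bbb => ab => ε
  | abababab => ababab => abab => ab => ε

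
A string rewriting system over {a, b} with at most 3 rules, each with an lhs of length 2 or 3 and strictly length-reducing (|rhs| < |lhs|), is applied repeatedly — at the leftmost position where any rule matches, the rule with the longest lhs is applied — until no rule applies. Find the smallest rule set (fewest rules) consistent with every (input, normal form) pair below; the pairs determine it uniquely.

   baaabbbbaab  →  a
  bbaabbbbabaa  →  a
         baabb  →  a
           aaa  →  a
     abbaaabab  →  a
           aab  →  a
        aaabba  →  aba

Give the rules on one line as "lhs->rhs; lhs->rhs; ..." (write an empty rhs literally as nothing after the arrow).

aa->a; aab->bb; bb->a

  | baaabbbbaab => baabbbbaab => bbbbbbaab => abbbbaab => aabbaab => bbbaab => abaab => abbb => aab => bb => a
  | bbaabbbbabaa => aaabbbbabaa => aabbbbabaa => bbbbbabaa => abbbabaa => aababaa => bbabaa => aabaa => bbaa => aaa => aa => a
  | baabb => bbbb => abb => aa => a
  | aaa => aa => a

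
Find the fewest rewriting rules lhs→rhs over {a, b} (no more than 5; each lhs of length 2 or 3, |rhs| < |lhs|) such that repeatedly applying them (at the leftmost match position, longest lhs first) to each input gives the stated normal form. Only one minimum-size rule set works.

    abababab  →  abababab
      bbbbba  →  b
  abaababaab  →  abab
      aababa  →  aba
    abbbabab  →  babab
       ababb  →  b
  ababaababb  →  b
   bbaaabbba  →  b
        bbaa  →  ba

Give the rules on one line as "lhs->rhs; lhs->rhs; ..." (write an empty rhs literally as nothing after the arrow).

aa->b; aab->; bb->a; bbb->bb

  | abababab
  | bbbbba => bbbba => bbba => bba => aa => b
  | abaababaab => ababaab => abab
  | aababa => aba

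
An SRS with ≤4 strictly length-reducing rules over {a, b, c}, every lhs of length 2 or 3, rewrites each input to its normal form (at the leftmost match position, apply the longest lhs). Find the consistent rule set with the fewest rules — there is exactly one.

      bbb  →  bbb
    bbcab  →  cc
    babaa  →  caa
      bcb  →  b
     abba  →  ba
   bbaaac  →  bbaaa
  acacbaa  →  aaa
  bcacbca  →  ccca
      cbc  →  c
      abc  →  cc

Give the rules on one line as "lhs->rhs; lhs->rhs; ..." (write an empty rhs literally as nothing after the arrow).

ab->c; ac->a; bc->c; cb->b

  | bbb
  | bbcab => bcab => cab => cc
  | babaa => bcaa => caa
  | bcb => cb => b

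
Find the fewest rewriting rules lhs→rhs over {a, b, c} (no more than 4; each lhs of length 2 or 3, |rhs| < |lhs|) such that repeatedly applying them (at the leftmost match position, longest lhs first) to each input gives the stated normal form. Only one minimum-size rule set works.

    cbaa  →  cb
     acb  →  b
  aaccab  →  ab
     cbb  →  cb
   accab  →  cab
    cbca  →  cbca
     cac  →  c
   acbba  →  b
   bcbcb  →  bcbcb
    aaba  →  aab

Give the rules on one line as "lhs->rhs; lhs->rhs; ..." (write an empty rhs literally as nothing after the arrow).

  | cbaa => cba => cb
  | acb => b
  | aaccab => acab => ab
  | cbb => cb

ac->; ba->b; bb->b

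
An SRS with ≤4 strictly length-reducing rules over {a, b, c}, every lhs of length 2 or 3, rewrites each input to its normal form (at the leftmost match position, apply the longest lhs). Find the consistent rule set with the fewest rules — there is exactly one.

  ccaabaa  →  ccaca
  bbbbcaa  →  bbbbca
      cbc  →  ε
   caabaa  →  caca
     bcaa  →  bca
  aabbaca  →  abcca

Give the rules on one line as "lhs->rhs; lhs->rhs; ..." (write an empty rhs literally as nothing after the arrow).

aa->a; ba->c; cbc->

  | ccaabaa => ccabaa => ccaca
  | bbbbcaa => bbbbca
  | cbc => ε
  | caabaa => cabaa => caca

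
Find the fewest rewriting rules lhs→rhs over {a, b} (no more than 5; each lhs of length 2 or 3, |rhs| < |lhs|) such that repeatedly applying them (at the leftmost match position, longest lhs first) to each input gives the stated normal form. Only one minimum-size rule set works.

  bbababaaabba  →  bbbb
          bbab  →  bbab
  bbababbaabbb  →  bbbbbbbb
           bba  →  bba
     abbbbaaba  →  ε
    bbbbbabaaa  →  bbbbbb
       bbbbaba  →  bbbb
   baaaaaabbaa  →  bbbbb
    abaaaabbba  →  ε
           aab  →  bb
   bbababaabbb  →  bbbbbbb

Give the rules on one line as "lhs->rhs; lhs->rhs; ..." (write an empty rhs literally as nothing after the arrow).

  | bbababaaabba => bbbaaabba => bbbabba => bbbaa => bbbb
  | bbab
  | bbababbaabbb => bbbbaabbb => bbbbbbbb
  | bba

aa->b; aaa->a; aba->; abb->a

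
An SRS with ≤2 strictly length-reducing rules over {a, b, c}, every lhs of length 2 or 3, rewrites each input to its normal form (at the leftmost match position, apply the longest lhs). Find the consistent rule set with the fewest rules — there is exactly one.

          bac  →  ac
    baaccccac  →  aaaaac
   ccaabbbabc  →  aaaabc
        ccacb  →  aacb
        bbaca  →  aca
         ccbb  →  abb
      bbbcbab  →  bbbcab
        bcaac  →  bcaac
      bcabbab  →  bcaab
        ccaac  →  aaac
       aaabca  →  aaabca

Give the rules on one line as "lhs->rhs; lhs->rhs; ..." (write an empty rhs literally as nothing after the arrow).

  | bac => ac
  | baaccccac => aaccccac => aaaccac => aaaaac
  | ccaabbbabc => aaabbbabc => aaabbabc => aaababc => aaaabc
  | ccacb => aacb

ba->a; cc->a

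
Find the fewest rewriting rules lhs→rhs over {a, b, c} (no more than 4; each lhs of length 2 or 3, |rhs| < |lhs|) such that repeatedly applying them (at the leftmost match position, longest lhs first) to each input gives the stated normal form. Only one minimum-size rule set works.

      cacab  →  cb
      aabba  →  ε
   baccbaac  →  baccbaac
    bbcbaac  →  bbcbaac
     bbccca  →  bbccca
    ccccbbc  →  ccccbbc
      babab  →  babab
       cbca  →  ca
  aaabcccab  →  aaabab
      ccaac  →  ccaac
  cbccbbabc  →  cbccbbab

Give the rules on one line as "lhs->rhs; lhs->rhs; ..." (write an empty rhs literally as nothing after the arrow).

  | cacab => cb
  | aabba => aca => ε
  | baccbaac
  | bbcbaac

abb->c; abc->ab; aca->; bca->a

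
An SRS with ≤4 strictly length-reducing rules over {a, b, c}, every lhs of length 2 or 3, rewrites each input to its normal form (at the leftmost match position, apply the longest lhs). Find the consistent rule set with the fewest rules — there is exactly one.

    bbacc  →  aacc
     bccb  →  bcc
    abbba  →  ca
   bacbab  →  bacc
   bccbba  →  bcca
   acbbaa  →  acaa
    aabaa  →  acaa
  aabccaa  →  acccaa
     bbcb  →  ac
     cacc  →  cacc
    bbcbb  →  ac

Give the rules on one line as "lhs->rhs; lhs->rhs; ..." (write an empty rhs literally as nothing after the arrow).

ab->c; bb->a; cb->c

  | bbacc => aacc
  | bccb => bcc
  | abbba => cbba => cba => ca
  | bacbab => bacab => bacc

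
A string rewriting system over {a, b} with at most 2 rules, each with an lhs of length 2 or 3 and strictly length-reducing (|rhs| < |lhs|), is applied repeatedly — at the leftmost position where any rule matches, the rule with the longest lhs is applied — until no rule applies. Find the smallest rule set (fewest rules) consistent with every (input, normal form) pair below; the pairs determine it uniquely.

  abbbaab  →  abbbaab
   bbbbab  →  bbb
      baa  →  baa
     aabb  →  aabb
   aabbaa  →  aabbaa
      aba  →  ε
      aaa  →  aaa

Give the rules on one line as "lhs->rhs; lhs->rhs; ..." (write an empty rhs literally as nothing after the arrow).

  | abbbaab
  | bbbbab => bbb
  | baa
  | aabb

aba->; bab->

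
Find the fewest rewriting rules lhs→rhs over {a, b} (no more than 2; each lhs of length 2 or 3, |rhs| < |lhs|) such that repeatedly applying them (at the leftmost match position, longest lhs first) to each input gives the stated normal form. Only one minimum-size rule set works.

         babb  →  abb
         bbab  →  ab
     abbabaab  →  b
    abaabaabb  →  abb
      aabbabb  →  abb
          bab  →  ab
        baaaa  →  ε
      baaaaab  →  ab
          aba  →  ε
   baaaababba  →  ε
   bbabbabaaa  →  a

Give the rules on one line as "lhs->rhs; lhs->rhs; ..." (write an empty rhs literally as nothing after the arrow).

  | babb => abb
  | bbab => bab => ab
  | abbabaab => ababaab => aabaab => baab => aab => b
  | abaabaabb => aaabaabb => abaabb => aaabb => abb

aa->; ba->a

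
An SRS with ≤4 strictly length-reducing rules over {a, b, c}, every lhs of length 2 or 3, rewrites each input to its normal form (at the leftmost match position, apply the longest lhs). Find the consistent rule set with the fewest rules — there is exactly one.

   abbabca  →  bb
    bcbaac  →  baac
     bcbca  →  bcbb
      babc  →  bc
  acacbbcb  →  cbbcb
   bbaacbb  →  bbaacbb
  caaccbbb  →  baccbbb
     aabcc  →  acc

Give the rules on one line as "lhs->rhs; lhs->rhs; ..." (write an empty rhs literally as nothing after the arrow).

  | abbabca => babca => bca => bb
  | bcbaac => baac
  | bcbca => bcbb
  | babc => bc

ab->; ca->b; cba->a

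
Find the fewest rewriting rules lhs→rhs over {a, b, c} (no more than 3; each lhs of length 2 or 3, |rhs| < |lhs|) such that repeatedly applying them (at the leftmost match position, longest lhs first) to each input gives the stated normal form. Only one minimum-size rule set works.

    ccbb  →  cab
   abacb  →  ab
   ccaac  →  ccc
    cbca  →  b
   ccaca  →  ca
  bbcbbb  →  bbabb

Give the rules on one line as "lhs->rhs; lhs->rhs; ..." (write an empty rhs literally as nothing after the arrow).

aa->; aca->b; cb->a

  | ccbb => cab
  | abacb => abaa => ab
  | ccaac => ccc
  | cbca => aca => b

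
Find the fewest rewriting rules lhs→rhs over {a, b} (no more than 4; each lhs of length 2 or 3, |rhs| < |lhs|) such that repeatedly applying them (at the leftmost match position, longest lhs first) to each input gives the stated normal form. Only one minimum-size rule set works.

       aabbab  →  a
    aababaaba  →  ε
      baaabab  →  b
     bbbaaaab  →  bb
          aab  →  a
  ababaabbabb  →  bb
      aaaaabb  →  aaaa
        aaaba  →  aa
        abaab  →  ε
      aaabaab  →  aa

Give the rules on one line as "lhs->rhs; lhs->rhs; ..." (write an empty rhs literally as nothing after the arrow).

ab->; aba->; abb->; baa->

  | aabbab => aab => a
  | aababaaba => abaaba => aba => ε
  | baaabab => abab => b
  | bbbaaaab => bbaab => bb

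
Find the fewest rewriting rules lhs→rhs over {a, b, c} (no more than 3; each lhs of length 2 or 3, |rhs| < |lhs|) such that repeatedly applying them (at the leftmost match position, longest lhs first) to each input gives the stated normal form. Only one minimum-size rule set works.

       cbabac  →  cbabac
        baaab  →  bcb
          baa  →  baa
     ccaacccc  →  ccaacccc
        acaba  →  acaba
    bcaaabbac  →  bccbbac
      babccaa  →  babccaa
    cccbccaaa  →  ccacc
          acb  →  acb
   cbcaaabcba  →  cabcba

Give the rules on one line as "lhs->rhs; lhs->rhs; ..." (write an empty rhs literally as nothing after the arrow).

aaa->c; cbc->a

  | cbabac
  | baaab => bcb
  | baa
  | ccaacccc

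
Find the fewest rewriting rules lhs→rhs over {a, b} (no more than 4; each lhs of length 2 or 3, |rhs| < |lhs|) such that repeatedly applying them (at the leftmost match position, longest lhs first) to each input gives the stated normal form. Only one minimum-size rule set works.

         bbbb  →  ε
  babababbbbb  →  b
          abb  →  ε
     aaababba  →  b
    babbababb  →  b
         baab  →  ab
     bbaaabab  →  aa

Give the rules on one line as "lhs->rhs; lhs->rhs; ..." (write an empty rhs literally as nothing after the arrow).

  | bbbb => abb => ε
  | babababbbbb => bababbbbb => babbbbb => bbbbb => abbb => b
  | abb => ε
  | aaababba => aabbba => aba => b

aba->b; abb->; ba->; bb->a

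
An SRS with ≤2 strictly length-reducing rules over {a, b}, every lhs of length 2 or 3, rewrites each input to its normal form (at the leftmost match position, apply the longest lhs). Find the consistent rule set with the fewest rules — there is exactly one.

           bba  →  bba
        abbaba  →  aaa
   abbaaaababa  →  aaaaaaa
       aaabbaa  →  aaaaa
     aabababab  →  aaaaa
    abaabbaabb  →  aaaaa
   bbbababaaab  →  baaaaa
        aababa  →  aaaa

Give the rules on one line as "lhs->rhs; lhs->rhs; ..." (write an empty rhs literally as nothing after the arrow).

  | bba
  | abbaba => ababa => aaba => aaa
  | abbaaaababa => abaaaababa => aaaaababa => aaaaaaba => aaaaaaa
  | aaabbaa => aaabaa => aaaaa

ab->a; bbb->b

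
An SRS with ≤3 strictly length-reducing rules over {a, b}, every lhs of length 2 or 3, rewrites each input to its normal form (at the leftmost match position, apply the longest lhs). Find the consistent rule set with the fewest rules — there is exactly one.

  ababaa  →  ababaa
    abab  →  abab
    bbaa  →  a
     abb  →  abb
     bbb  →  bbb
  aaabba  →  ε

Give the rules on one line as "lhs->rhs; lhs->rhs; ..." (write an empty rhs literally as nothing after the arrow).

aaa->; bba->

  | ababaa
  | abab
  | bbaa => a
  | abb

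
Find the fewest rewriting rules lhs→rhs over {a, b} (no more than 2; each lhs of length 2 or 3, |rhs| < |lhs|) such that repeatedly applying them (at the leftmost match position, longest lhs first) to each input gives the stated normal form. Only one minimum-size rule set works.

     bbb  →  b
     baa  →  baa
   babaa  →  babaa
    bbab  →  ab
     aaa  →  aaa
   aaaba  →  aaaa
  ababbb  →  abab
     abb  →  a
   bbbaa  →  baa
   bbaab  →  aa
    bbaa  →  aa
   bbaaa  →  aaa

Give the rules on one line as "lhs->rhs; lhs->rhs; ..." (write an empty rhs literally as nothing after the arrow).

aab->aa; bb->

  | bbb => b
  | baa
  | babaa
  | bbab => ab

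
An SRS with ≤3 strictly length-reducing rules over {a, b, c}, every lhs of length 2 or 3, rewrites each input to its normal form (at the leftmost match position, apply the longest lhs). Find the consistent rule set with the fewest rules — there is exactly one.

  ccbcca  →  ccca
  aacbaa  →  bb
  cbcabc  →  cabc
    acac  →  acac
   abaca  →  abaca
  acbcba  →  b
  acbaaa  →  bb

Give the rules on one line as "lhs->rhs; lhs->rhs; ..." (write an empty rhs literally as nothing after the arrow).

aa->b; cb->

  | ccbcca => ccca
  | aacbaa => bcbaa => baa => bb
  | cbcabc => cabc
  | acac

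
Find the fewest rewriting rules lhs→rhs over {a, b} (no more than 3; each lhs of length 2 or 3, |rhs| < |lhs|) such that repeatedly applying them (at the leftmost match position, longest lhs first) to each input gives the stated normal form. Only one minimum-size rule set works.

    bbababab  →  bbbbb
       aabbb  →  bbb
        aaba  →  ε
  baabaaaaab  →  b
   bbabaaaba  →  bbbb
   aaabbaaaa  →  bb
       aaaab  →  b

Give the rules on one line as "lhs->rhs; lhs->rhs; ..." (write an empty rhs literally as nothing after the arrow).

  | bbababab => bbbabab => bbbbab => bbbbb
  | aabbb => abbb => bbb
  | aaba => aba => ba => ε
  | baabaaaaab => abaaaaab => baaaaab => aaaab => aaab => aab => ab => b

ab->b; ba->; bba->bb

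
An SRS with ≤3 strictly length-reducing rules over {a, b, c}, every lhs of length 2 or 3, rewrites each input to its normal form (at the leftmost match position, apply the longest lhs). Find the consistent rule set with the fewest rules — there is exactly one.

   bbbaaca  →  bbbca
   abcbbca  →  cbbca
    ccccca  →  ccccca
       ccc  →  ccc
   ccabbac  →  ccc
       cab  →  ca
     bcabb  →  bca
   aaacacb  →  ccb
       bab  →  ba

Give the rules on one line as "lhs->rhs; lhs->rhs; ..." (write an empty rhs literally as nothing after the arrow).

ab->a; ac->c

  | bbbaaca => bbbaca => bbbca
  | abcbbca => acbbca => cbbca
  | ccccca
  | ccc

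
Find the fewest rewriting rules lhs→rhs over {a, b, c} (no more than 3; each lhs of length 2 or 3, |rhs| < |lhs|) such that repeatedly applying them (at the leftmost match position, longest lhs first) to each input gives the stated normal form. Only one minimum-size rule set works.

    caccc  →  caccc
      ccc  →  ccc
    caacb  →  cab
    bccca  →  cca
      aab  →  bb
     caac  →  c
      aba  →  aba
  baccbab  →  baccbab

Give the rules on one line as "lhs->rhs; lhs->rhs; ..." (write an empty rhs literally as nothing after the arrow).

aa->b; bc->; bcb->ab

  | caccc
  | ccc
  | caacb => cbcb => cab
  | bccca => cca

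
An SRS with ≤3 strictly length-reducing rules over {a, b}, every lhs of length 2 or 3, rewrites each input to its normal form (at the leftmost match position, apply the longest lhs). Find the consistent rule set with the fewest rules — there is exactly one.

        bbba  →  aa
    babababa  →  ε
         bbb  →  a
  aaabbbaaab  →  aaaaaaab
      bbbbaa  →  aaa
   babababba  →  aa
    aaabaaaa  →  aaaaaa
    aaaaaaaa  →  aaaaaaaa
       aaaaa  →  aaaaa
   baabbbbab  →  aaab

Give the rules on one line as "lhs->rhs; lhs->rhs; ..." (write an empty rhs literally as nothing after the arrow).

  | bbba => bba => aa
  | babababa => bababa => baba => ba => ε
  | bbb => bb => a
  | aaabbbaaab => aaabbaaab => aaaaaaab

ba->; bb->a; bbb->bb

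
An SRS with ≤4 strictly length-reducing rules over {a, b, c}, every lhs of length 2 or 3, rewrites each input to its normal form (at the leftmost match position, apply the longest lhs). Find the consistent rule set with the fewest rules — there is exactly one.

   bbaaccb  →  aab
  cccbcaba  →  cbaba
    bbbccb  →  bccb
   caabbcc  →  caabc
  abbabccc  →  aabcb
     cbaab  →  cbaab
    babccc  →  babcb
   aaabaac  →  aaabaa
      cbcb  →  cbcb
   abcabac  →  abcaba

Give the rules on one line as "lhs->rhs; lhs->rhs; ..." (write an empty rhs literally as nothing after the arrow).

  | bbaaccb => aaccb => aacb => aab
  | cccbcaba => cbbcaba => cbaba
  | bbbccb => bccb
  | caabbcc => caabc

ac->a; bb->; bbc->b; ccc->cb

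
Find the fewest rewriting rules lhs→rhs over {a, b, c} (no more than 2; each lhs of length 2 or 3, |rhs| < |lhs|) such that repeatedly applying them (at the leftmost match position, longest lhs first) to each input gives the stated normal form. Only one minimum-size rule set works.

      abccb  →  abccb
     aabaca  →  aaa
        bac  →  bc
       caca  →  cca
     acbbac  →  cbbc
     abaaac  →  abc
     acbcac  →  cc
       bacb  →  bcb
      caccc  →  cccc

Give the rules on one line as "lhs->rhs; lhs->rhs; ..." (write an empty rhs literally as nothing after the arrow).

ac->c; bca->a

  | abccb
  | aabaca => aabca => aaa
  | bac => bc
  | caca => cca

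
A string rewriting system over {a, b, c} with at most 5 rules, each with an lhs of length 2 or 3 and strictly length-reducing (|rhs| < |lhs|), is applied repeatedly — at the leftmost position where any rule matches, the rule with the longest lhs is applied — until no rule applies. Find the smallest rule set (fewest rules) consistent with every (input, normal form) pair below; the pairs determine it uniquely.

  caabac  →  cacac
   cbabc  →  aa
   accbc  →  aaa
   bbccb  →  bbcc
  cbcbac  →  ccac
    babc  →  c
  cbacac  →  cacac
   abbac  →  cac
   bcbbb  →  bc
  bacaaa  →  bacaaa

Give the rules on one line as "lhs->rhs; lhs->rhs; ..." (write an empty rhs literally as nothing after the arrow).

  | caabac => cacac
  | cbabc => cabc => ccc => aa
  | accbc => accc => aaa
  | bbccb => bbcc

ab->c; bab->; cb->c; ccc->aa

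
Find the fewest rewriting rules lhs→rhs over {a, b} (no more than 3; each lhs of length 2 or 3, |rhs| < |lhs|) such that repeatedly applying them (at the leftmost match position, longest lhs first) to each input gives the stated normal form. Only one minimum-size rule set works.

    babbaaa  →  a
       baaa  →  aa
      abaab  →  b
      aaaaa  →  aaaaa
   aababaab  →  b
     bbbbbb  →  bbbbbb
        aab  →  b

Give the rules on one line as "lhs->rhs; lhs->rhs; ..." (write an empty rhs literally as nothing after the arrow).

  | babbaaa => bbaaa => baa => a
  | baaa => aa
  | abaab => baab => ab => b
  | aaaaa

ab->b; ba->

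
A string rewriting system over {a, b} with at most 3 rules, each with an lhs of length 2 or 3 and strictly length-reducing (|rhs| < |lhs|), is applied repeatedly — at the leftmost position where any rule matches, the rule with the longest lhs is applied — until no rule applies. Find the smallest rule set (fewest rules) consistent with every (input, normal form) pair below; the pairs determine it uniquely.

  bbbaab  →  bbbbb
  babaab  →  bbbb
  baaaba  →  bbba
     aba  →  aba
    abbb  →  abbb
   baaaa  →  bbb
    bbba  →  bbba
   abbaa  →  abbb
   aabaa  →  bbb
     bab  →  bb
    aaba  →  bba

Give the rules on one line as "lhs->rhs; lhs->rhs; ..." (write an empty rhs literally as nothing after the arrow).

aa->b; bab->bb

  | bbbaab => bbbbb
  | babaab => bbaab => bbbb
  | baaaba => bbaba => bbba
  | aba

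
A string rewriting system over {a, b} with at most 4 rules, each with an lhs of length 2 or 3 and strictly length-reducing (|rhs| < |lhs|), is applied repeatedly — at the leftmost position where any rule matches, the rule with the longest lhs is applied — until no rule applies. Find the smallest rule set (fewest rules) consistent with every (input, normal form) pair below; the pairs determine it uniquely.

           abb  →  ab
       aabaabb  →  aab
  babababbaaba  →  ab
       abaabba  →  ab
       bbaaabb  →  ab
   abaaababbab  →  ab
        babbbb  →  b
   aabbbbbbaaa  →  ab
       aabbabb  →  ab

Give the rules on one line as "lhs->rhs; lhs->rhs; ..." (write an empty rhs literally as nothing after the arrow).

  | abb => ab
  | aabaabb => aababb => aabbb => aabb => aab
  | babababbaaba => bbababbaaba => aababbaaba => aabbbaaba => aabbaaba => aaaaaba => abaaba => ababa => abba => aaa => ab
  | abaabba => ababba => abbba => abba => aaa => ab

aaa->ab; ba->b; bb->b; bba->aa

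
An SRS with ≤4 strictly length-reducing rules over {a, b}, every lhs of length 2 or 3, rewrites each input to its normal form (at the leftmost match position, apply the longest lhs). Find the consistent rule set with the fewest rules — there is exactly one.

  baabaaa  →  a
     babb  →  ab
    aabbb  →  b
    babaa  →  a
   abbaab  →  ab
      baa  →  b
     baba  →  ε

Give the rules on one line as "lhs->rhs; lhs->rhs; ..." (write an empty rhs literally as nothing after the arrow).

aa->; bab->a; bb->

  | baabaaa => bbaaa => aaa => a
  | babb => ab
  | aabbb => bbb => b
  | babaa => aaa => a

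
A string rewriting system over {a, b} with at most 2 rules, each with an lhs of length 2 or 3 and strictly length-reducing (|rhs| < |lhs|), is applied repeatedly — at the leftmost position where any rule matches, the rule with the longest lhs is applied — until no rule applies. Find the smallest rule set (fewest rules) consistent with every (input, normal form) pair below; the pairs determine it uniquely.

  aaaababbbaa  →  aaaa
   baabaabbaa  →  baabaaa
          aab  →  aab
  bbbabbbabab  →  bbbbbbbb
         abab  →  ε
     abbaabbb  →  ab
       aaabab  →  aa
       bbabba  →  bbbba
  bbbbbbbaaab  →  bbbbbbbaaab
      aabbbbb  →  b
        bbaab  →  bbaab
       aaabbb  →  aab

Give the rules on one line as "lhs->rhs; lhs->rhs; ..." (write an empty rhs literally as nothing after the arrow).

abb->; bab->bb

  | aaaababbbaa => aaaabbbbaa => aaabbaa => aaaa
  | baabaabbaa => baabaaa
  | aab
  | bbbabbbabab => bbbbbbabab => bbbbbbbab => bbbbbbbb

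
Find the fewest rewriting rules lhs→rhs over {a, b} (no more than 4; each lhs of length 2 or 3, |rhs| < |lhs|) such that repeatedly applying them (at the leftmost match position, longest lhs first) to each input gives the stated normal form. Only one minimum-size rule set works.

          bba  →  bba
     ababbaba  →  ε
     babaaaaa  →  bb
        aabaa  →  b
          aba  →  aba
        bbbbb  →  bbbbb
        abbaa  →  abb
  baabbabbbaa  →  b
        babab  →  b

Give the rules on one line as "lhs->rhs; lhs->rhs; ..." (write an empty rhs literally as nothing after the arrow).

  | bba
  | ababbaba => aababa => baba => aa => ε
  | babaaaaa => aaaaaa => baaa => bb
  | aabaa => baa => b

aa->; aaa->b; bab->a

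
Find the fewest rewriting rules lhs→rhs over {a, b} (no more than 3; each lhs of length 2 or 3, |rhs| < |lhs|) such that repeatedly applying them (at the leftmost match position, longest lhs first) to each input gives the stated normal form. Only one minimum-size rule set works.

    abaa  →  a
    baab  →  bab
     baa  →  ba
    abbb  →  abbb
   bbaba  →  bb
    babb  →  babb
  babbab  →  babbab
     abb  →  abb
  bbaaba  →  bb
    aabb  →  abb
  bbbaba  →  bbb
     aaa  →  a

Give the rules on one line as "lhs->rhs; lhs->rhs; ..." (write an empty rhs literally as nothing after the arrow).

aa->a; aba->

  | abaa => a
  | baab => bab
  | baa => ba
  | abbb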